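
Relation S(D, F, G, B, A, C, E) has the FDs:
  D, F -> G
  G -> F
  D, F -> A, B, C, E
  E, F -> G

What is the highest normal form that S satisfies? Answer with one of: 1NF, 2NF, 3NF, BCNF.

Candidate keys: {D, F}, {D, G}. Prime attributes: {D, F, G}.
For G -> F we have {G}⁺ = {F, G}; {G} is not a superkey, so BCNF fails.
Its right-hand attributes {F} are all prime, as are those of every other non-superkey FD — the relation is in 3NF.

3NF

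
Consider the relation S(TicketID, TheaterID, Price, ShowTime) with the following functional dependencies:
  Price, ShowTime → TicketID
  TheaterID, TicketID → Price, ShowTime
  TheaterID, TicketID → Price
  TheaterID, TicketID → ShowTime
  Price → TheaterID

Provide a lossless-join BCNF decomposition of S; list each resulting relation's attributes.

Candidate keys of the original relation: {Price, ShowTime}, {Price, TicketID}, {TheaterID, TicketID}.
{Price, ShowTime, TheaterID, TicketID}: {Price} determines {Price, TheaterID} here but is not a superkey — split on Price → TheaterID, giving {Price, TheaterID} and {Price, ShowTime, TicketID}.
{Price, TheaterID}: every determinant is a superkey — BCNF.
{Price, ShowTime, TicketID}: every determinant is a superkey — BCNF.

{Price, ShowTime, TicketID}; {Price, TheaterID}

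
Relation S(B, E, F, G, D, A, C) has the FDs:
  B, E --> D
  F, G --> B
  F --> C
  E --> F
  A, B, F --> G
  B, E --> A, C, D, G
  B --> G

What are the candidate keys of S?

No FD produces {E}, so it must be in every candidate key.
{B, E}⁺ = {A, B, C, D, E, F, G}, which is every attribute, so {B, E} is a candidate key.
{E, G}⁺ = {A, B, C, D, E, F, G}, which is every attribute, so {E, G} is a candidate key.
These are minimal and exhaustive — every other superkey contains one of them.

{B, E}, {E, G}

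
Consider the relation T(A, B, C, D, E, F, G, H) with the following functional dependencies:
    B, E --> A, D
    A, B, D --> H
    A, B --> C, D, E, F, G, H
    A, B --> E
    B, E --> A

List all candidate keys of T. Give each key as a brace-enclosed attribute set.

{A, B}, {B, E}

{B} never appears on the right of any FD, so every key must include it.
Closure of {A, B} is {A, B, C, D, E, F, G, H}, the whole schema; {A, B} is a candidate key.
Closure of {B, E} is {A, B, C, D, E, F, G, H}, the whole schema; {B, E} is a candidate key.
These are minimal and exhaustive — every other superkey contains one of them.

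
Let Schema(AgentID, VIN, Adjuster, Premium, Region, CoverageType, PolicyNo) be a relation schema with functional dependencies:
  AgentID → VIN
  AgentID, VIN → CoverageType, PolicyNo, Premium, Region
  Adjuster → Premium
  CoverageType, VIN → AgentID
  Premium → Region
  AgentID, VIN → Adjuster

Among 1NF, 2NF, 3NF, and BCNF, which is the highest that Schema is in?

2NF

Candidate keys: {AgentID}, {CoverageType, VIN}. Prime attributes: {AgentID, CoverageType, VIN}.
For Adjuster → Premium we have {Adjuster}⁺ = {Adjuster, Premium, Region}; {Adjuster} is not a superkey, so BCNF fails.
Adjuster → Premium has non-prime {Premium} on the right and a non-superkey on the left, so 3NF fails.
No proper subset of a key has a non-prime attribute in its closure, so there is no partial dependency; 2NF holds.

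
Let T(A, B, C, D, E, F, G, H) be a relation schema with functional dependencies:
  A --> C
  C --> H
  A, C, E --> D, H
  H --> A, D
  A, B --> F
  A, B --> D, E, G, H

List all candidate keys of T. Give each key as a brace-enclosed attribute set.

No FD produces {B}, so it must be in every candidate key.
{A, B}⁺ = {A, B, C, D, E, F, G, H}, which is every attribute, so {A, B} is a candidate key.
{B, C}⁺ = {A, B, C, D, E, F, G, H}, which is every attribute, so {B, C} is a candidate key.
{B, H}⁺ = {A, B, C, D, E, F, G, H}, which is every attribute, so {B, H} is a candidate key.
No proper subset of any of these is a key, and no other minimal superkey exists.

{A, B}, {B, C}, {B, H}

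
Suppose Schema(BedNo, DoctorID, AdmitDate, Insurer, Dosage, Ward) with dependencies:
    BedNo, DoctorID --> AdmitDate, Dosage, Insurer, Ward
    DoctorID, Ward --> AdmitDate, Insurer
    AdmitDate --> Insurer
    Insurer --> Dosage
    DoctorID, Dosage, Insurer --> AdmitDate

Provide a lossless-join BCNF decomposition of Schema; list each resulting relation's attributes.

Candidate key of the original relation: {BedNo, DoctorID}.
In {AdmitDate, BedNo, DoctorID, Dosage, Insurer, Ward}, {DoctorID, Ward} is not a superkey ({DoctorID, Ward}⁺ restricted to this set is {AdmitDate, DoctorID, Dosage, Insurer, Ward}), so split on DoctorID, Ward --> AdmitDate, Dosage, Insurer into {AdmitDate, DoctorID, Dosage, Insurer, Ward} and {BedNo, DoctorID, Ward}.
In {AdmitDate, DoctorID, Dosage, Insurer, Ward}, {AdmitDate} is not a superkey ({AdmitDate}⁺ restricted to this set is {AdmitDate, Dosage, Insurer}), so split on AdmitDate --> Dosage, Insurer into {AdmitDate, Dosage, Insurer} and {AdmitDate, DoctorID, Ward}.
In {AdmitDate, Dosage, Insurer}, {Insurer} is not a superkey ({Insurer}⁺ restricted to this set is {Dosage, Insurer}), so split on Insurer --> Dosage into {Dosage, Insurer} and {AdmitDate, Insurer}.
{Dosage, Insurer}: every determinant is a superkey — BCNF.
{AdmitDate, Insurer}: every determinant is a superkey — BCNF.
{AdmitDate, DoctorID, Ward}: every determinant is a superkey — BCNF.
{BedNo, DoctorID, Ward}: every determinant is a superkey — BCNF.

{AdmitDate, DoctorID, Ward}; {AdmitDate, Insurer}; {BedNo, DoctorID, Ward}; {Dosage, Insurer}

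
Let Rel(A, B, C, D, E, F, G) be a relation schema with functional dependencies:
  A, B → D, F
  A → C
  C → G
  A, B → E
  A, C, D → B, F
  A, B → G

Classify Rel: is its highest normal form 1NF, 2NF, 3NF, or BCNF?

Candidate keys: {A, B}, {A, D}. Prime attributes: {A, B, D}.
A → C breaks BCNF: {A}⁺ = {A, C, G}, so {A} is not a superkey.
A → C determines the non-prime attribute {C} from a non-superkey — 3NF is violated.
{A} is a proper subset of the key {A, B}, and {A}⁺ contains the non-prime attributes {C, G} — a partial dependency, so 2NF is violated.

1NF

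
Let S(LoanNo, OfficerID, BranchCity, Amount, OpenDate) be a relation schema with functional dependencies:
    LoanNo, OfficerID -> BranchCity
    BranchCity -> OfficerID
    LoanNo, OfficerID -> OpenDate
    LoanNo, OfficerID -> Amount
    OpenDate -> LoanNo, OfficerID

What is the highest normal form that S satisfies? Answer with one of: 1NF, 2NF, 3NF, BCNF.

Candidate keys: {BranchCity, LoanNo}, {LoanNo, OfficerID}, {OpenDate}. Prime attributes: {BranchCity, LoanNo, OfficerID, OpenDate}.
For BranchCity -> OfficerID we have {BranchCity}⁺ = {BranchCity, OfficerID}; {BranchCity} is not a superkey, so BCNF fails.
But every attribute on its right side ({OfficerID}) is prime, and the same holds for every other non-superkey FD, so 3NF still holds.

3NF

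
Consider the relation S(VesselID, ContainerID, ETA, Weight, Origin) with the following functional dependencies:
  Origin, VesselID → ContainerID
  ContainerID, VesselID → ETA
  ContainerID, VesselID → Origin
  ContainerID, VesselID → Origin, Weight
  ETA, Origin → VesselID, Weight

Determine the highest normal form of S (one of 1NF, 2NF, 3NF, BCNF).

Candidate keys: {ContainerID, VesselID}, {ETA, Origin}, {Origin, VesselID}. Prime attributes: {ContainerID, ETA, Origin, VesselID}.
Every FD has a superkey on the left, so the relation is in BCNF.

BCNF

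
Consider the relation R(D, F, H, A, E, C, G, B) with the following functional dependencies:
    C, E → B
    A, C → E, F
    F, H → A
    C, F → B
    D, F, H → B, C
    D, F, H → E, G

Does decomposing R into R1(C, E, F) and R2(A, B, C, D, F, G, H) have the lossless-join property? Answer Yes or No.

The shared attributes are {C, F} and {C, F}⁺ = {B, C, F}.
R1 ⊄ {B, C, F} and R2 ⊄ {B, C, F}, so the split is lossy.

No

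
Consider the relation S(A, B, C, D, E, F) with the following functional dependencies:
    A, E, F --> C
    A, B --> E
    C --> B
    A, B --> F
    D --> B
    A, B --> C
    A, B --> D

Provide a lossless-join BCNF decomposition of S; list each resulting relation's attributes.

{A, C, D, E, F}; {B, C}

Candidate keys of the original relation: {A, B}, {A, C}, {A, D}, {A, E, F}.
Within {A, B, C, D, E, F}: {C}⁺ ∩ {A, B, C, D, E, F} = {B, C}, not the whole set, so C --> B violates BCNF; decompose into {B, C} and {A, C, D, E, F}.
{B, C}: every determinant is a superkey — BCNF.
{A, C, D, E, F}: every determinant is a superkey — BCNF.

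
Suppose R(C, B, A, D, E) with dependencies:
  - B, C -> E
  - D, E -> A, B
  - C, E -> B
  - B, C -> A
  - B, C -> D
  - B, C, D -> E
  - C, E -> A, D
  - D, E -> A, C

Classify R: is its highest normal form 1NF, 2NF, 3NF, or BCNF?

Candidate keys: {B, C}, {C, E}, {D, E}. Prime attributes: {B, C, D, E}.
Every FD has a superkey on the left, so the relation is in BCNF.

BCNF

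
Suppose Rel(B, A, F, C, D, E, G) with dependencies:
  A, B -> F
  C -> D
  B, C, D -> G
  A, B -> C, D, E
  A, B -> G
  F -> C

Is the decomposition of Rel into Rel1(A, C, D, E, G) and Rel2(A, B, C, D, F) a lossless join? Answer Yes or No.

Common attributes: {A, C, D}; their closure is {A, C, D}.
Rel1 ⊄ {A, C, D} and Rel2 ⊄ {A, C, D}, so the split is lossy.

No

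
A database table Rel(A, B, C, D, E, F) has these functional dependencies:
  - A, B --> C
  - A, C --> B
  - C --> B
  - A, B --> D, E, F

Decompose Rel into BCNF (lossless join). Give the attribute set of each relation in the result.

Candidate keys of the original relation: {A, B}, {A, C}.
{A, B, C, D, E, F}: {C} determines {B, C} here but is not a superkey — split on C --> B, giving {B, C} and {A, C, D, E, F}.
{B, C} has no BCNF violation.
{A, C, D, E, F} has no BCNF violation.

{A, C, D, E, F}; {B, C}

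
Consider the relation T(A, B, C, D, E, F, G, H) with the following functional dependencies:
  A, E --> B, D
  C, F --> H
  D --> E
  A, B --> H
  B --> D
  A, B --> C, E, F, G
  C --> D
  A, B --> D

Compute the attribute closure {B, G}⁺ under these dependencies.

Start with {B, G}.
B --> D applies; add {D} → now {B, D, G}.
D --> E applies; add {E} → now {B, D, E, G}.
No further FD applies.

{B, D, E, G}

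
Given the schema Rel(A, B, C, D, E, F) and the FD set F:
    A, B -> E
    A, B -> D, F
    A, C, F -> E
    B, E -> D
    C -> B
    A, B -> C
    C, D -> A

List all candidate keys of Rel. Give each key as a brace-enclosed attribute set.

{A, B}, {A, C}, {C, D}, {C, E}

Closure of {A, B} is {A, B, C, D, E, F}, the whole schema; {A, B} is a candidate key.
Closure of {A, C} is {A, B, C, D, E, F}, the whole schema; {A, C} is a candidate key.
Closure of {C, D} is {A, B, C, D, E, F}, the whole schema; {C, D} is a candidate key.
Closure of {C, E} is {A, B, C, D, E, F}, the whole schema; {C, E} is a candidate key.
No proper subset of any of these is a key, and no other minimal superkey exists.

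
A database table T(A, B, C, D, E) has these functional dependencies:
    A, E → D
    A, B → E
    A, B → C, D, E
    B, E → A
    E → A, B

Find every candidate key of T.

{A, B}, {E}

Closure of {E} is {A, B, C, D, E}, the whole schema; {E} is a candidate key.
Closure of {A, B} is {A, B, C, D, E}, the whole schema; {A, B} is a candidate key.
Any other superkey properly contains one of these, so there are no further candidate keys.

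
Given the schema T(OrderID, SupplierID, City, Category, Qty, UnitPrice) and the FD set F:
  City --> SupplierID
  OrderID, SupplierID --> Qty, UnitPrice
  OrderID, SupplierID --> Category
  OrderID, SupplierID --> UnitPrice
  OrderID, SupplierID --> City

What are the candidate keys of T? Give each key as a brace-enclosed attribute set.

{City, OrderID}, {OrderID, SupplierID}

{OrderID} never appears on the right of any FD, so every key must include it.
{City, OrderID}⁺ = {Category, City, OrderID, Qty, SupplierID, UnitPrice}, which is every attribute, so {City, OrderID} is a candidate key.
{OrderID, SupplierID}⁺ = {Category, City, OrderID, Qty, SupplierID, UnitPrice}, which is every attribute, so {OrderID, SupplierID} is a candidate key.
No proper subset of any of these is a key, and no other minimal superkey exists.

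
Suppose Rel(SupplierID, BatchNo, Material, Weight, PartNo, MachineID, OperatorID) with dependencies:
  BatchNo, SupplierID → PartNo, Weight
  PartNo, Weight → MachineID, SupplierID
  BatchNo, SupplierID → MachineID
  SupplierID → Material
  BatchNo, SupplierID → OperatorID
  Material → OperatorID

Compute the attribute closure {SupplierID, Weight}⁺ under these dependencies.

Start with {SupplierID, Weight}.
SupplierID → Material applies; add {Material} → now {Material, SupplierID, Weight}.
Material → OperatorID applies; add {OperatorID} → now {Material, OperatorID, SupplierID, Weight}.
No further FD applies.

{Material, OperatorID, SupplierID, Weight}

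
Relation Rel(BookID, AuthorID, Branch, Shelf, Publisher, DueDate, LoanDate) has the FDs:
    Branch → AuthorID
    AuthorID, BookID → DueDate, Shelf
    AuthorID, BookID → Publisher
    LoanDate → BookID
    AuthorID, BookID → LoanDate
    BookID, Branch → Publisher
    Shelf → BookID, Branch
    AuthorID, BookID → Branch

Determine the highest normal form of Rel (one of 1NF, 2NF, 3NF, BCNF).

Candidate keys: {AuthorID, BookID}, {AuthorID, LoanDate}, {BookID, Branch}, {Branch, LoanDate}, {Shelf}. Prime attributes: {AuthorID, BookID, Branch, LoanDate, Shelf}.
Branch → AuthorID: {Branch}⁺ = {AuthorID, Branch}, which is not all of the attributes, so the left side is not a superkey — BCNF is violated.
But every attribute on its right side ({AuthorID}) is prime, and the same holds for every other non-superkey FD, so 3NF still holds.

3NF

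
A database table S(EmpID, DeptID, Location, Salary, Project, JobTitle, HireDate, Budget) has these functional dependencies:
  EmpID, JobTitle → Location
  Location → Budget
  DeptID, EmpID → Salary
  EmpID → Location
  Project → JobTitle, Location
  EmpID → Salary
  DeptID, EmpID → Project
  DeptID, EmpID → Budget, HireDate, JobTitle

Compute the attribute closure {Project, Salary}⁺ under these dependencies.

Start with {Project, Salary}.
Project → JobTitle, Location applies; add {JobTitle, Location} → now {JobTitle, Location, Project, Salary}.
Location → Budget applies; add {Budget} → now {Budget, JobTitle, Location, Project, Salary}.
No further FD applies.

{Budget, JobTitle, Location, Project, Salary}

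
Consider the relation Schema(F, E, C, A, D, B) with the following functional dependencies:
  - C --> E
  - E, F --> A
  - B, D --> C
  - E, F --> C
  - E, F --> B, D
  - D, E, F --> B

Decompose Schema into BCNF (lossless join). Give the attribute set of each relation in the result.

{A, B, D, F}; {B, C, D}; {C, E}

Candidate keys of the original relation: {B, D, F}, {C, F}, {E, F}.
Within {A, B, C, D, E, F}: {C}⁺ ∩ {A, B, C, D, E, F} = {C, E}, not the whole set, so C --> E violates BCNF; decompose into {C, E} and {A, B, C, D, F}.
{C, E} is in BCNF.
Within {A, B, C, D, F}: {B, D}⁺ ∩ {A, B, C, D, F} = {B, C, D}, not the whole set, so B, D --> C violates BCNF; decompose into {B, C, D} and {A, B, D, F}.
{B, C, D} is in BCNF.
{A, B, D, F} is in BCNF.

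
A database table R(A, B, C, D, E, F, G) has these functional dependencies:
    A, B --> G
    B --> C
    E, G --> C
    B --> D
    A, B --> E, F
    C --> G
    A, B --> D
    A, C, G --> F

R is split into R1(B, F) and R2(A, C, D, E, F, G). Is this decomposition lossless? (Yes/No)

No

The shared attributes are {F} and {F}⁺ = {F}.
R1 ⊄ {F} and R2 ⊄ {F}, so the split is lossy.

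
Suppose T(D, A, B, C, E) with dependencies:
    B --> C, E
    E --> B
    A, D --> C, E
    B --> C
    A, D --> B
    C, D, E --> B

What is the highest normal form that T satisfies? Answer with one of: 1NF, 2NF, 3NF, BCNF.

Candidate key: {A, D}. Prime attributes: {A, D}.
B --> C, E breaks BCNF: {B}⁺ = {B, C, E}, so {B} is not a superkey.
Because {C, E} are non-prime and the left side of B --> C, E is not a superkey, the relation is not in 3NF.
No proper subset of a key has a non-prime attribute in its closure, so there is no partial dependency; 2NF holds.

2NF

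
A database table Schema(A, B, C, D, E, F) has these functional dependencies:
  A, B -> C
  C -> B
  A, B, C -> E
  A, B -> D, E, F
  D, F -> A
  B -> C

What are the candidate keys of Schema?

{A, B}, {A, C}, {B, D, F}, {C, D, F}

{A, B}⁺ = {A, B, C, D, E, F} — all of the relation — so {A, B} is a candidate key.
{A, C}⁺ = {A, B, C, D, E, F} — all of the relation — so {A, C} is a candidate key.
{B, D, F}⁺ = {A, B, C, D, E, F} — all of the relation — so {B, D, F} is a candidate key.
{C, D, F}⁺ = {A, B, C, D, E, F} — all of the relation — so {C, D, F} is a candidate key.
Any other superkey properly contains one of these, so there are no further candidate keys.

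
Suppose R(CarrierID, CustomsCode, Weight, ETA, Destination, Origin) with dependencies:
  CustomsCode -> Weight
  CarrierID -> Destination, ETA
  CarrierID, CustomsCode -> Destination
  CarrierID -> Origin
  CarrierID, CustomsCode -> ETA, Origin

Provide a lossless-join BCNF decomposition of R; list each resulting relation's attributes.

{CarrierID, CustomsCode}; {CarrierID, Destination, ETA, Origin}; {CustomsCode, Weight}

Candidate key of the original relation: {CarrierID, CustomsCode}.
{CarrierID, CustomsCode, Destination, ETA, Origin, Weight}: {CustomsCode} determines {CustomsCode, Weight} here but is not a superkey — split on CustomsCode -> Weight, giving {CustomsCode, Weight} and {CarrierID, CustomsCode, Destination, ETA, Origin}.
{CustomsCode, Weight}: every determinant is a superkey — BCNF.
{CarrierID, CustomsCode, Destination, ETA, Origin}: {CarrierID} determines {CarrierID, Destination, ETA, Origin} here but is not a superkey — split on CarrierID -> Destination, ETA, Origin, giving {CarrierID, Destination, ETA, Origin} and {CarrierID, CustomsCode}.
{CarrierID, Destination, ETA, Origin}: every determinant is a superkey — BCNF.
{CarrierID, CustomsCode}: every determinant is a superkey — BCNF.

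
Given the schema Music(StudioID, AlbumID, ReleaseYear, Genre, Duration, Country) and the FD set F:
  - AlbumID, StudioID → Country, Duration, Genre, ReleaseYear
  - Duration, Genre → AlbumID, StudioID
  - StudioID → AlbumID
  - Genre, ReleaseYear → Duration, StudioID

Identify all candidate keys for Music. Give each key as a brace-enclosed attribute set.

{StudioID} is a candidate key since {StudioID}⁺ = {AlbumID, Country, Duration, Genre, ReleaseYear, StudioID} covers every attribute.
{Duration, Genre} is a candidate key since {Duration, Genre}⁺ = {AlbumID, Country, Duration, Genre, ReleaseYear, StudioID} covers every attribute.
{Genre, ReleaseYear} is a candidate key since {Genre, ReleaseYear}⁺ = {AlbumID, Country, Duration, Genre, ReleaseYear, StudioID} covers every attribute.
These are minimal and exhaustive — every other superkey contains one of them.

{Duration, Genre}, {Genre, ReleaseYear}, {StudioID}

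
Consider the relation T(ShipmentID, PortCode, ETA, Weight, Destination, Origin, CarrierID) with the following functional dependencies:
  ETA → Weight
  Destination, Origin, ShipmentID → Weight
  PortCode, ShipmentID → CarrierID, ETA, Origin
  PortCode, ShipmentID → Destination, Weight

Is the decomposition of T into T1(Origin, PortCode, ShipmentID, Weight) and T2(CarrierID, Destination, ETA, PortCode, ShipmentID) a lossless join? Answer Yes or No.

T1 ∩ T2 = {PortCode, ShipmentID}; its closure under F is {CarrierID, Destination, ETA, Origin, PortCode, ShipmentID, Weight}.
Since T1 ⊆ {CarrierID, Destination, ETA, Origin, PortCode, ShipmentID, Weight}, the intersection is a superkey of T1; the decomposition is lossless.

Yes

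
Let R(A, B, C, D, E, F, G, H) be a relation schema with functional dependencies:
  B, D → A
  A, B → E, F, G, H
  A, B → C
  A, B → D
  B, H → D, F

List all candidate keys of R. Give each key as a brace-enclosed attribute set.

{A, B}, {B, D}, {B, H}

No FD produces {B}, so it must be in every candidate key.
{A, B}⁺ = {A, B, C, D, E, F, G, H} — all of the relation — so {A, B} is a candidate key.
{B, D}⁺ = {A, B, C, D, E, F, G, H} — all of the relation — so {B, D} is a candidate key.
{B, H}⁺ = {A, B, C, D, E, F, G, H} — all of the relation — so {B, H} is a candidate key.
No proper subset of any of these is a key, and no other minimal superkey exists.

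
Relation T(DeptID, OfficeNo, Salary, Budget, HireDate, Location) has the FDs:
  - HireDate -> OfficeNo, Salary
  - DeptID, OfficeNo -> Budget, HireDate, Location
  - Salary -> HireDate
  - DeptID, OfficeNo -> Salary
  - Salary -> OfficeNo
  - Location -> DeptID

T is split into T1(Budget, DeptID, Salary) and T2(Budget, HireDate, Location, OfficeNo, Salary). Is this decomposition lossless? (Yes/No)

No

The shared attributes are {Budget, Salary} and {Budget, Salary}⁺ = {Budget, HireDate, OfficeNo, Salary}.
The closure covers neither T1 nor T2 entirely; the join is not lossless.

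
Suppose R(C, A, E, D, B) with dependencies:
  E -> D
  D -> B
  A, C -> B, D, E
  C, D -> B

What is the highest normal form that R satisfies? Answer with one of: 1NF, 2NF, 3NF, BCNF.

Candidate key: {A, C}. Prime attributes: {A, C}.
E -> D: {E}⁺ = {B, D, E}, which is not all of the attributes, so the left side is not a superkey — BCNF is violated.
E -> D has non-prime {D} on the right and a non-superkey on the left, so 3NF fails.
Checking every proper subset of each key, none determines a non-prime attribute — 2NF is satisfied.

2NF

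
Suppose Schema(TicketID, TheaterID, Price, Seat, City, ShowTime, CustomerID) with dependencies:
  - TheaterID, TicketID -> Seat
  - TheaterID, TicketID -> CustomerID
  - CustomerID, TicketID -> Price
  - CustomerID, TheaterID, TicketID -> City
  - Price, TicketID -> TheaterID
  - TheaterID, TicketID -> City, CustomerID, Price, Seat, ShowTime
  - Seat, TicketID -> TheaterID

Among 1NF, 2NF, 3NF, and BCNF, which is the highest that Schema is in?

BCNF

Candidate keys: {CustomerID, TicketID}, {Price, TicketID}, {Seat, TicketID}, {TheaterID, TicketID}. Prime attributes: {CustomerID, Price, Seat, TheaterID, TicketID}.
Every FD has a superkey on the left, so the relation is in BCNF.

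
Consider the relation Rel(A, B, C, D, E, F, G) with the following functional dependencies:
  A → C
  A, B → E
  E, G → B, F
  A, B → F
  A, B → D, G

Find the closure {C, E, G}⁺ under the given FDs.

{B, C, E, F, G}

Start with {C, E, G}.
E, G → B, F applies; add {B, F} → now {B, C, E, F, G}.
No further FD applies.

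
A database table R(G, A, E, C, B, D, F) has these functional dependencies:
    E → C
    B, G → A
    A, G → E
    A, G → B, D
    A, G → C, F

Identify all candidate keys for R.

{A, G}, {B, G}

Attributes never on any right-hand side: {G} — every candidate key must contain it.
{A, G} is a candidate key since {A, G}⁺ = {A, B, C, D, E, F, G} covers every attribute.
{B, G} is a candidate key since {B, G}⁺ = {A, B, C, D, E, F, G} covers every attribute.
These are minimal and exhaustive — every other superkey contains one of them.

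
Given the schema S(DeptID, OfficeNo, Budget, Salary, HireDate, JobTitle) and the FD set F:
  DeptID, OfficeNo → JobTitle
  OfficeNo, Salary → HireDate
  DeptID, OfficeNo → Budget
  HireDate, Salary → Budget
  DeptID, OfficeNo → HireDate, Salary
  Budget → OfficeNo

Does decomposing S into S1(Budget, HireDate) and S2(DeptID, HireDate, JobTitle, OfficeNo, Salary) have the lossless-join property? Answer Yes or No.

No

Common attributes: {HireDate}; their closure is {HireDate}.
The closure covers neither S1 nor S2 entirely; the join is not lossless.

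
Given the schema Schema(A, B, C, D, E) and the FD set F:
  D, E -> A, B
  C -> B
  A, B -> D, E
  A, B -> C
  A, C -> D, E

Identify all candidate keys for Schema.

{A, B}, {A, C}, {D, E}

{A, B}⁺ = {A, B, C, D, E}, which is every attribute, so {A, B} is a candidate key.
{A, C}⁺ = {A, B, C, D, E}, which is every attribute, so {A, C} is a candidate key.
{D, E}⁺ = {A, B, C, D, E}, which is every attribute, so {D, E} is a candidate key.
No proper subset of any of these is a key, and no other minimal superkey exists.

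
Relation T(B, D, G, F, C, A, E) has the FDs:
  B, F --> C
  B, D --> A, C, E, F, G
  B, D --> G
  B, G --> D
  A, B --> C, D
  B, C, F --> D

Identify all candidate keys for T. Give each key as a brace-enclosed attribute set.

No FD produces {B}, so it must be in every candidate key.
{A, B}⁺ = {A, B, C, D, E, F, G}, which is every attribute, so {A, B} is a candidate key.
{B, D}⁺ = {A, B, C, D, E, F, G}, which is every attribute, so {B, D} is a candidate key.
{B, F}⁺ = {A, B, C, D, E, F, G}, which is every attribute, so {B, F} is a candidate key.
{B, G}⁺ = {A, B, C, D, E, F, G}, which is every attribute, so {B, G} is a candidate key.
These are minimal and exhaustive — every other superkey contains one of them.

{A, B}, {B, D}, {B, F}, {B, G}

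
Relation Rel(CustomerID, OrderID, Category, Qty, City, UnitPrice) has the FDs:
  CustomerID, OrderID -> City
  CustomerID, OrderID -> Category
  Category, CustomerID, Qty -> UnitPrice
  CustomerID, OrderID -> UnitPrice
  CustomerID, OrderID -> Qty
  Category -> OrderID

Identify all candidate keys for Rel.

Attributes never on any right-hand side: {CustomerID} — every candidate key must contain it.
Closure of {Category, CustomerID} is {Category, City, CustomerID, OrderID, Qty, UnitPrice}, the whole schema; {Category, CustomerID} is a candidate key.
Closure of {CustomerID, OrderID} is {Category, City, CustomerID, OrderID, Qty, UnitPrice}, the whole schema; {CustomerID, OrderID} is a candidate key.
Any other superkey properly contains one of these, so there are no further candidate keys.

{Category, CustomerID}, {CustomerID, OrderID}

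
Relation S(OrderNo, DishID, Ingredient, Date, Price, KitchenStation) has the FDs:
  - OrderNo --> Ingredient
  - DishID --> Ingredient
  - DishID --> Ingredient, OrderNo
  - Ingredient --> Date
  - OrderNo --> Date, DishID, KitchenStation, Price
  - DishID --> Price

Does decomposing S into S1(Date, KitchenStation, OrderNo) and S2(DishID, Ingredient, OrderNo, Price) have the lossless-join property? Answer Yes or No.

Common attributes: {OrderNo}; their closure is {Date, DishID, Ingredient, KitchenStation, OrderNo, Price}.
S1 is contained in that closure, so S1 ∩ S2 --> S1 holds and the join is lossless.

Yes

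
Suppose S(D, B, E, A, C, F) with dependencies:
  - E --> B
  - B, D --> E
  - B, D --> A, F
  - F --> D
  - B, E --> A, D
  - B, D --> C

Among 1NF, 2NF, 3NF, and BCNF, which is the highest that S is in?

3NF

Candidate keys: {B, D}, {B, F}, {E}. Prime attributes: {B, D, E, F}.
For F --> D we have {F}⁺ = {D, F}; {F} is not a superkey, so BCNF fails.
Its right-hand attributes {D} are all prime, as are those of every other non-superkey FD — the relation is in 3NF.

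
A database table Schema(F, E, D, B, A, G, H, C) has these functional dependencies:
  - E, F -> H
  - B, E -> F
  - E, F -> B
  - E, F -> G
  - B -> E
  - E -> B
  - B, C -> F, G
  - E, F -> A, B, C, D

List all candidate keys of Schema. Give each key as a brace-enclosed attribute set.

{B}⁺ = {A, B, C, D, E, F, G, H}, which is every attribute, so {B} is a candidate key.
{E}⁺ = {A, B, C, D, E, F, G, H}, which is every attribute, so {E} is a candidate key.
These are minimal and exhaustive — every other superkey contains one of them.

{B}, {E}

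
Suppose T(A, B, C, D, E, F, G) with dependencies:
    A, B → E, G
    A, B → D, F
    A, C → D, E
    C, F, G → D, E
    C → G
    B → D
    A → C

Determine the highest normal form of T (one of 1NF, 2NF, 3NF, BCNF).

Candidate key: {A, B}. Prime attributes: {A, B}.
For A, C → D, E we have {A, C}⁺ = {A, C, D, E, G}; {A, C} is not a superkey, so BCNF fails.
Because {D, E} are non-prime and the left side of A, C → D, E is not a superkey, the relation is not in 3NF.
Since {A} ⊂ {A, B} and {A}⁺ ⊇ {C, D, E, G} with {C, D, E, G} non-prime, there is a partial dependency; 2NF fails.

1NF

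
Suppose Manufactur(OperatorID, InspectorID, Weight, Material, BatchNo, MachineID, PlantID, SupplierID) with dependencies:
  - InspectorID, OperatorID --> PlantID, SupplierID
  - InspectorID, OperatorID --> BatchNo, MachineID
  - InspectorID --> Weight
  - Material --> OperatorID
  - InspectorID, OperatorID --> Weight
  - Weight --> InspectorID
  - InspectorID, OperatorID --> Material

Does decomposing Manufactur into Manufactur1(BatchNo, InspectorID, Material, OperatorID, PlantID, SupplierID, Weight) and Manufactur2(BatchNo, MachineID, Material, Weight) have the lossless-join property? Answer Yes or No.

Yes

Manufactur1 ∩ Manufactur2 = {BatchNo, Material, Weight}; its closure under F is {BatchNo, InspectorID, MachineID, Material, OperatorID, PlantID, SupplierID, Weight}.
Manufactur1 is contained in that closure, so Manufactur1 ∩ Manufactur2 --> Manufactur1 holds and the join is lossless.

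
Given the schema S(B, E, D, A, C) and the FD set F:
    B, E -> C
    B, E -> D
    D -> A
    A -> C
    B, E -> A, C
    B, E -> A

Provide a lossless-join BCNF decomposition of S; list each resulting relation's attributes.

Candidate key of the original relation: {B, E}.
{A, B, C, D, E}: {D} determines {A, C, D} here but is not a superkey — split on D -> A, C, giving {A, C, D} and {B, D, E}.
{A, C, D}: {A} determines {A, C} here but is not a superkey — split on A -> C, giving {A, C} and {A, D}.
{A, C}: every determinant is a superkey — BCNF.
{A, D}: every determinant is a superkey — BCNF.
{B, D, E}: every determinant is a superkey — BCNF.

{A, C}; {A, D}; {B, D, E}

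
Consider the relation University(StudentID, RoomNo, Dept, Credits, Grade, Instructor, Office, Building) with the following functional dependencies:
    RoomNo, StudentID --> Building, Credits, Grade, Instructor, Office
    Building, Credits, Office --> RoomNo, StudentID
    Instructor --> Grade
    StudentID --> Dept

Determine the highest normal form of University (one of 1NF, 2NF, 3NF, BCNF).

1NF

Candidate keys: {Building, Credits, Office}, {RoomNo, StudentID}. Prime attributes: {Building, Credits, Office, RoomNo, StudentID}.
Instructor --> Grade breaks BCNF: {Instructor}⁺ = {Grade, Instructor}, so {Instructor} is not a superkey.
Instructor --> Grade determines the non-prime attribute {Grade} from a non-superkey — 3NF is violated.
{StudentID} is a proper subset of the key {RoomNo, StudentID}, and {StudentID}⁺ contains the non-prime attribute {Dept} — a partial dependency, so 2NF is violated.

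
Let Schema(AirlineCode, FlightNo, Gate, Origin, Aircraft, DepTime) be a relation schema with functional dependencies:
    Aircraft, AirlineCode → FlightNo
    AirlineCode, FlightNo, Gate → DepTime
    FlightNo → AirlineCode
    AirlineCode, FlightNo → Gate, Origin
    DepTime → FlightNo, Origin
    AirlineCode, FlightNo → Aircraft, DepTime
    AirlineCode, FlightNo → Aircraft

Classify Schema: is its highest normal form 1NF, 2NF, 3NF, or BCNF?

Candidate keys: {Aircraft, AirlineCode}, {DepTime}, {FlightNo}. Prime attributes: {Aircraft, AirlineCode, DepTime, FlightNo}.
Every FD has a superkey on the left, so the relation is in BCNF.

BCNF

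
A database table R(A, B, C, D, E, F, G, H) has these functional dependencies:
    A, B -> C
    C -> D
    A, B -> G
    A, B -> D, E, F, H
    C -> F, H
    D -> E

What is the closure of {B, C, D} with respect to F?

Start with {B, C, D}.
C -> F, H applies; add {F, H} → now {B, C, D, F, H}.
D -> E applies; add {E} → now {B, C, D, E, F, H}.
No further FD applies.

{B, C, D, E, F, H}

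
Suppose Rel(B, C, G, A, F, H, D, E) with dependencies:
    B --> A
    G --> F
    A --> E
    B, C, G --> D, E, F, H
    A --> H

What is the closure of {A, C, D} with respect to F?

Start with {A, C, D}.
A --> E applies; add {E} → now {A, C, D, E}.
A --> H applies; add {H} → now {A, C, D, E, H}.
No further FD applies.

{A, C, D, E, H}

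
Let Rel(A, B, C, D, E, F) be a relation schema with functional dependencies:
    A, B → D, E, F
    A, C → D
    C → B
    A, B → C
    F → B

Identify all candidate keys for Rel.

No FD produces {A}, so it must be in every candidate key.
{A, B} is a candidate key since {A, B}⁺ = {A, B, C, D, E, F} covers every attribute.
{A, C} is a candidate key since {A, C}⁺ = {A, B, C, D, E, F} covers every attribute.
{A, F} is a candidate key since {A, F}⁺ = {A, B, C, D, E, F} covers every attribute.
Any other superkey properly contains one of these, so there are no further candidate keys.

{A, B}, {A, C}, {A, F}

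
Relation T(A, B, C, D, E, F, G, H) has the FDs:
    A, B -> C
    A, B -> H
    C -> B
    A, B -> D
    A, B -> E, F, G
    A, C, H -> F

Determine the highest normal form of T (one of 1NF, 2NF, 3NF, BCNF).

3NF

Candidate keys: {A, B}, {A, C}. Prime attributes: {A, B, C}.
C -> B breaks BCNF: {C}⁺ = {B, C}, so {C} is not a superkey.
Since {B} ⊆ prime attributes and every other non-superkey FD also has a prime right side, the schema is in 3NF.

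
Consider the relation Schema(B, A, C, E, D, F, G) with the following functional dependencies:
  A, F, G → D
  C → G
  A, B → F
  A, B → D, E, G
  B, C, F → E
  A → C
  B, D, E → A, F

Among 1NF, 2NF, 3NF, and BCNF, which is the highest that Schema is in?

1NF

Candidate keys: {A, B}, {B, C, D, F}, {B, D, E}. Prime attributes: {A, B, C, D, E, F}.
For A, F, G → D we have {A, F, G}⁺ = {A, C, D, F, G}; {A, F, G} is not a superkey, so BCNF fails.
C → G has non-prime {G} on the right and a non-superkey on the left, so 3NF fails.
The proper key subset {A} of {A, B} determines non-prime {G}, so the relation is not even in 2NF.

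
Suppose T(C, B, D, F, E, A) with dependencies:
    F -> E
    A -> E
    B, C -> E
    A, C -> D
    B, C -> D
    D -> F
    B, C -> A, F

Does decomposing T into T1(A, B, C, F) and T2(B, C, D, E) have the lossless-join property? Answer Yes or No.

Yes

The shared attributes are {B, C} and {B, C}⁺ = {A, B, C, D, E, F}.
T1 is contained in that closure, so T1 ∩ T2 -> T1 holds and the join is lossless.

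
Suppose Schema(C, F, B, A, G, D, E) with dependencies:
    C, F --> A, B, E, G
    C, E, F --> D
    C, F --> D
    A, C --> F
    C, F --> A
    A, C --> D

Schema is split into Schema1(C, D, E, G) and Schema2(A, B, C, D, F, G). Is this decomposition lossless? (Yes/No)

Common attributes: {C, D, G}; their closure is {C, D, G}.
Neither Schema1 nor Schema2 is contained in that closure, so the decomposition is lossy.

No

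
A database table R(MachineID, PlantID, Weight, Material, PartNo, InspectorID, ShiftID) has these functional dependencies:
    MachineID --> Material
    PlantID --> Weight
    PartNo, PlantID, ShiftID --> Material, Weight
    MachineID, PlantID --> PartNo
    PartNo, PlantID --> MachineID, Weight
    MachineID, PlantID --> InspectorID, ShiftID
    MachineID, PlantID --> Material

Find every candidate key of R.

{MachineID, PlantID}, {PartNo, PlantID}

{PlantID} never appears on the right of any FD, so every key must include it.
{MachineID, PlantID}⁺ = {InspectorID, MachineID, Material, PartNo, PlantID, ShiftID, Weight}, which is every attribute, so {MachineID, PlantID} is a candidate key.
{PartNo, PlantID}⁺ = {InspectorID, MachineID, Material, PartNo, PlantID, ShiftID, Weight}, which is every attribute, so {PartNo, PlantID} is a candidate key.
No proper subset of any of these is a key, and no other minimal superkey exists.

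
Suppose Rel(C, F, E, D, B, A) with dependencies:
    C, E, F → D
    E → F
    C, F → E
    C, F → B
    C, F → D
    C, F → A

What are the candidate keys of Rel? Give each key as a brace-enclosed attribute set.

{C, E}, {C, F}

Attributes never on any right-hand side: {C} — every candidate key must contain it.
{C, E} is a candidate key since {C, E}⁺ = {A, B, C, D, E, F} covers every attribute.
{C, F} is a candidate key since {C, F}⁺ = {A, B, C, D, E, F} covers every attribute.
No proper subset of any of these is a key, and no other minimal superkey exists.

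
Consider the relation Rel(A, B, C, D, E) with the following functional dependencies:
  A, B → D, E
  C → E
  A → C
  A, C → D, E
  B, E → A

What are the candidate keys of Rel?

{A, B}, {B, C}, {B, E}

No FD produces {B}, so it must be in every candidate key.
Closure of {A, B} is {A, B, C, D, E}, the whole schema; {A, B} is a candidate key.
Closure of {B, C} is {A, B, C, D, E}, the whole schema; {B, C} is a candidate key.
Closure of {B, E} is {A, B, C, D, E}, the whole schema; {B, E} is a candidate key.
No proper subset of any of these is a key, and no other minimal superkey exists.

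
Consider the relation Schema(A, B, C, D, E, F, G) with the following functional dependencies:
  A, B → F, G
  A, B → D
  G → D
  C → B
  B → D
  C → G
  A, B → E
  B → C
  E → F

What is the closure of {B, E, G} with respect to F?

Start with {B, E, G}.
G → D applies; add {D} → now {B, D, E, G}.
B → C applies; add {C} → now {B, C, D, E, G}.
E → F applies; add {F} → now {B, C, D, E, F, G}.
No further FD applies.

{B, C, D, E, F, G}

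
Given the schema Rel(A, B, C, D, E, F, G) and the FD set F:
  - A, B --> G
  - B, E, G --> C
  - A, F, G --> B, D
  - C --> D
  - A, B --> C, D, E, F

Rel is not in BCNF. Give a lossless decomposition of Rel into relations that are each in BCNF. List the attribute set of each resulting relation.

{A, B, E, F, G}; {B, C, E, G}; {C, D}

Candidate keys of the original relation: {A, B}, {A, F, G}.
{A, B, C, D, E, F, G}: {B, E, G} determines {B, C, D, E, G} here but is not a superkey — split on B, E, G --> C, D, giving {B, C, D, E, G} and {A, B, E, F, G}.
{B, C, D, E, G}: {C} determines {C, D} here but is not a superkey — split on C --> D, giving {C, D} and {B, C, E, G}.
{C, D}: every determinant is a superkey — BCNF.
{B, C, E, G}: every determinant is a superkey — BCNF.
{A, B, E, F, G}: every determinant is a superkey — BCNF.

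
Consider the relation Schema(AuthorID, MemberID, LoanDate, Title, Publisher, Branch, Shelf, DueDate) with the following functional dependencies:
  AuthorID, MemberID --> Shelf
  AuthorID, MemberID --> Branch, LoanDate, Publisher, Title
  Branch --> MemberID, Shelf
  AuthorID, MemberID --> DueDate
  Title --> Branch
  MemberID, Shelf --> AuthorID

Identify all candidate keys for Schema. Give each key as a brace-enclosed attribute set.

Closure of {Branch} is {AuthorID, Branch, DueDate, LoanDate, MemberID, Publisher, Shelf, Title}, the whole schema; {Branch} is a candidate key.
Closure of {Title} is {AuthorID, Branch, DueDate, LoanDate, MemberID, Publisher, Shelf, Title}, the whole schema; {Title} is a candidate key.
Closure of {AuthorID, MemberID} is {AuthorID, Branch, DueDate, LoanDate, MemberID, Publisher, Shelf, Title}, the whole schema; {AuthorID, MemberID} is a candidate key.
Closure of {MemberID, Shelf} is {AuthorID, Branch, DueDate, LoanDate, MemberID, Publisher, Shelf, Title}, the whole schema; {MemberID, Shelf} is a candidate key.
No proper subset of any of these is a key, and no other minimal superkey exists.

{AuthorID, MemberID}, {Branch}, {MemberID, Shelf}, {Title}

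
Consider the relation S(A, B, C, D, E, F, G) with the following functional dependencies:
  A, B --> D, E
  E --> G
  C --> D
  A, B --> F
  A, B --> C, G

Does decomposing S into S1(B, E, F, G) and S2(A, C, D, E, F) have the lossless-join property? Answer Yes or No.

No

The shared attributes are {E, F} and {E, F}⁺ = {E, F, G}.
Neither S1 nor S2 is contained in that closure, so the decomposition is lossy.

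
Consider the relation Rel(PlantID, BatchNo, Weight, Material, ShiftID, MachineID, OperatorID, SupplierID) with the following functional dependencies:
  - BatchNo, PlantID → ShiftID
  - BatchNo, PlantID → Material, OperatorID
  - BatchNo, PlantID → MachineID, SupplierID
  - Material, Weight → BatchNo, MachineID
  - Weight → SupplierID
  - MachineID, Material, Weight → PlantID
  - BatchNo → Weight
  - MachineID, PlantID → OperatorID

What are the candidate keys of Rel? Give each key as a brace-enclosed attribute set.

{BatchNo, Material} is a candidate key since {BatchNo, Material}⁺ = {BatchNo, MachineID, Material, OperatorID, PlantID, ShiftID, SupplierID, Weight} covers every attribute.
{BatchNo, PlantID} is a candidate key since {BatchNo, PlantID}⁺ = {BatchNo, MachineID, Material, OperatorID, PlantID, ShiftID, SupplierID, Weight} covers every attribute.
{Material, Weight} is a candidate key since {Material, Weight}⁺ = {BatchNo, MachineID, Material, OperatorID, PlantID, ShiftID, SupplierID, Weight} covers every attribute.
No proper subset of any of these is a key, and no other minimal superkey exists.

{BatchNo, Material}, {BatchNo, PlantID}, {Material, Weight}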